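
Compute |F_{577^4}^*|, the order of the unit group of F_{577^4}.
|F_{577^4}^*| = 110841719040

F_{577^4} has 577^4 = 110841719041 elements; its multiplicative group consists of all nonzero elements, so |F_{577^4}^*| = 110841719041 - 1 = 110841719040. (It is cyclic since any finite subgroup of the multiplicative group of a field is cyclic.)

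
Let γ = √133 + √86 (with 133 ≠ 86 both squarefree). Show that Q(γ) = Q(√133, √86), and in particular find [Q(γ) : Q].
[Q(γ) : Q] = 4 (equivalently, Q(γ) = Q(√133, √86))

Obviously Q(γ) ⊆ Q(√133, √86), and [Q(√133, √86):Q] = 4 (since 133, 86 are distinct squarefree integers > 1 with 11438 not a perfect square). To show equality we compute the minimal polynomial of γ. From γ = √133 + √86: γ^2 = 133 + 2√(11438) + 86 = 219 + 2√(11438), so γ^2 - 219 = 2√(11438); squaring, (γ^2 - 219)^2 = 4·11438, i.e. γ^4 - 438γ^2 + 47961 - 45752 = 0, i.e. γ^4 - 438γ^2 + 2209 = 0. So γ is a root of x^4 - 438x^2 + 2209. This polynomial is irreducible over Q: it has no rational root (each ±√133 ± √86 is irrational), and any factorization into two quadratics over Q would force √(11438) ∈ Q (pairing opposite roots) or √133, √86 ∈ Q (other pairings), all impossible. Hence [Q(γ):Q] = 4 = [Q(√133, √86):Q], so Q(γ) = Q(√133, √86).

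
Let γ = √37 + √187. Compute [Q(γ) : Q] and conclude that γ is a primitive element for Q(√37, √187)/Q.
[Q(γ) : Q] = 4 (equivalently, Q(γ) = Q(√37, √187))

Obviously Q(γ) ⊆ Q(√37, √187), and [Q(√37, √187):Q] = 4 (since 37, 187 are distinct squarefree integers > 1 with 6919 not a perfect square). To show equality we compute the minimal polynomial of γ. From γ = √37 + √187: γ^2 = 37 + 2√(6919) + 187 = 224 + 2√(6919), so γ^2 - 224 = 2√(6919); squaring, (γ^2 - 224)^2 = 4·6919, i.e. γ^4 - 448γ^2 + 50176 - 27676 = 0, i.e. γ^4 - 448γ^2 + 22500 = 0. So γ is a root of x^4 - 448x^2 + 22500. This polynomial is irreducible over Q: it has no rational root (each ±√37 ± √187 is irrational), and any factorization into two quadratics over Q would force √(6919) ∈ Q (pairing opposite roots) or √37, √187 ∈ Q (other pairings), all impossible. Hence [Q(γ):Q] = 4 = [Q(√37, √187):Q], so Q(γ) = Q(√37, √187).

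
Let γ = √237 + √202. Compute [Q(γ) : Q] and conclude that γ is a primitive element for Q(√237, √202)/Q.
[Q(γ) : Q] = 4 (equivalently, Q(γ) = Q(√237, √202))

Obviously Q(γ) ⊆ Q(√237, √202), and [Q(√237, √202):Q] = 4 (since 237, 202 are distinct squarefree integers > 1 with 47874 not a perfect square). To show equality we compute the minimal polynomial of γ. From γ = √237 + √202: γ^2 = 237 + 2√(47874) + 202 = 439 + 2√(47874), so γ^2 - 439 = 2√(47874); squaring, (γ^2 - 439)^2 = 4·47874, i.e. γ^4 - 878γ^2 + 192721 - 191496 = 0, i.e. γ^4 - 878γ^2 + 1225 = 0. So γ is a root of x^4 - 878x^2 + 1225. This polynomial is irreducible over Q: it has no rational root (each ±√237 ± √202 is irrational), and any factorization into two quadratics over Q would force √(47874) ∈ Q (pairing opposite roots) or √237, √202 ∈ Q (other pairings), all impossible. Hence [Q(γ):Q] = 4 = [Q(√237, √202):Q], so Q(γ) = Q(√237, √202).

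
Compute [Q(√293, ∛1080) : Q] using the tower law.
[Q(√293, ∛1080) : Q] = 6

Let L = Q(√293, ∛1080). Since Q(√293) ⊂ L and [Q(√293):Q] = 2, the tower law gives 2 | [L:Q]. Likewise Q(∛1080) ⊂ L with [Q(∛1080):Q] = 3 (because 1080 is not a perfect cube), so 3 | [L:Q]. As gcd(2,3) = 1, [L:Q] is divisible by 6. Conversely L is generated over Q by √293 and ∛1080, so [L:Q] ≤ 2·3 = 6. Therefore [Q(√293, ∛1080) : Q] = 6.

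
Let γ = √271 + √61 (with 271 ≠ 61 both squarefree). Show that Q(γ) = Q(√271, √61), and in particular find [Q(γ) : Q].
[Q(γ) : Q] = 4 (equivalently, Q(γ) = Q(√271, √61))

Obviously Q(γ) ⊆ Q(√271, √61), and [Q(√271, √61):Q] = 4 (since 271, 61 are distinct squarefree integers > 1 with 16531 not a perfect square). To show equality we compute the minimal polynomial of γ. From γ = √271 + √61: γ^2 = 271 + 2√(16531) + 61 = 332 + 2√(16531), so γ^2 - 332 = 2√(16531); squaring, (γ^2 - 332)^2 = 4·16531, i.e. γ^4 - 664γ^2 + 110224 - 66124 = 0, i.e. γ^4 - 664γ^2 + 44100 = 0. So γ is a root of x^4 - 664x^2 + 44100. This polynomial is irreducible over Q: it has no rational root (each ±√271 ± √61 is irrational), and any factorization into two quadratics over Q would force √(16531) ∈ Q (pairing opposite roots) or √271, √61 ∈ Q (other pairings), all impossible. Hence [Q(γ):Q] = 4 = [Q(√271, √61):Q], so Q(γ) = Q(√271, √61).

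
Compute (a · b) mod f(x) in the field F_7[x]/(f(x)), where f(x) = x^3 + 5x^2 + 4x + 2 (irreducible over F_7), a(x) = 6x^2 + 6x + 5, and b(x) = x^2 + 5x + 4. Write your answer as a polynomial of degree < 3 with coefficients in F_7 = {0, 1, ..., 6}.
a · b ≡ 5x^2 + 6x + 1 (mod f(x))

Multiply in F_7[x]: a(x)·b(x) = (6x^2 + 6x + 5)·(x^2 + 5x + 4) = 6x^4 + x^3 + 3x^2 + 6. This has degree ≥ 3, so divide by f(x) over F_7: 6x^4 + x^3 + 3x^2 + 6 = (6x + 6)·(x^3 + 5x^2 + 4x + 2) + (5x^2 + 6x + 1). Hence a·b ≡ 5x^2 + 6x + 1 (mod f). (F_7[x]/(f) is a field with 7^3 = 343 elements since f is irreducible of degree 3.)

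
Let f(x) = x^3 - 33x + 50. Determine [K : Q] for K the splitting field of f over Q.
[K : Q] = 6

By the rational root test, any rational root of the monic integer polynomial f(x) = x^3 - 33x + 50 must be an integer dividing the constant term 50, i.e. one of ±{1, 2, 5, 10, 25, 50}. Evaluating: f(1) = 18, f(-1) = 82, f(2) = -8, f(-2) = 108, f(5) = 10, f(-5) = 90, f(10) = 720, f(-10) = -620, f(25) = 14850, f(-25) = -14750, f(50) = 123400, f(-50) = -123300; none is 0, so f has no rational root and is therefore irreducible over Q (a cubic with no linear factor over a field is irreducible). For an irreducible cubic, the Galois group is A_3 or S_3 according as the discriminant disc(f) = -4a^3 - 27b^2 = -4·(-33)^3 - 27·(50)^2 = 76248 is or is not a square in Q. Here disc(f) = 76248 is not a perfect square in Q, so the Galois group of f over Q is not contained in A_3 and must be all of S_3. The splitting field has degree |S_3| = 6 over Q, so [K : Q] = 6.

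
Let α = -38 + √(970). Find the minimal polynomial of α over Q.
m_α(x) = x^2 + 76x + 474

From α + 38 = √(970), squaring gives (α + 38)^2 = 970, i.e. α^2 + 76α + 1444 = 970, so α^2 + 76α + 474 = 0. The discriminant of x^2 + 76x + 474 is (76)^2 - 4·(474) = 5776 - 1896 = 3880, and 4·(970) is not a perfect square in Q since 970 is squarefree and ≠ 1. Hence x^2 + 76x + 474 is irreducible over Q and is the minimal polynomial of α.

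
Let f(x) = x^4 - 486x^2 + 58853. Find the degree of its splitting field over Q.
[K : Q] = 4

Solving the quadratic in x^2: x^2 = (486 ± √(486^2 - 4·58853))/2 = (486 ± √784)/2 = (486 ± 28)/2, giving x^2 = 257 or x^2 = 229. So f(x) = (x^2 - 257)(x^2 - 229) and the roots of f are ±√257, ±√229. Hence the splitting field is K = Q(√257, √229). Since 257 and 229 are distinct squarefree integers > 1, their product 58853 is not a perfect square, so √229 ∉ Q(√257). By the tower law [K:Q] = [Q(√257,√229):Q(√257)] · [Q(√257):Q] = 2 · 2 = 4.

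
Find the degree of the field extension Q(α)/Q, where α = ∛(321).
[Q(α):Q] = 3

The minimal polynomial of α is x^3 - 321, irreducible over Q since 321 is not a perfect cube (so x^3 - 321 has no rational root). Hence [Q(α):Q] = deg(m_α) = 3.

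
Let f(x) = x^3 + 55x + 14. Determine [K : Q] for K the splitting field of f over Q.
[K : Q] = 6

By the rational root test, any rational root of the monic integer polynomial f(x) = x^3 + 55x + 14 must be an integer dividing the constant term 14, i.e. one of ±{1, 2, 7, 14}. Evaluating: f(1) = 70, f(-1) = -42, f(2) = 132, f(-2) = -104, f(7) = 742, f(-7) = -714, f(14) = 3528, f(-14) = -3500; none is 0, so f has no rational root and is therefore irreducible over Q (a cubic with no linear factor over a field is irreducible). For an irreducible cubic, the Galois group is A_3 or S_3 according as the discriminant disc(f) = -4a^3 - 27b^2 = -4·(55)^3 - 27·(14)^2 = -670792 is or is not a square in Q. Here disc(f) = -670792 is not a perfect square in Q, so the Galois group of f over Q is not contained in A_3 and must be all of S_3. The splitting field has degree |S_3| = 6 over Q, so [K : Q] = 6.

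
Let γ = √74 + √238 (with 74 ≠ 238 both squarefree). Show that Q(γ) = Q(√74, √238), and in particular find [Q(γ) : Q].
[Q(γ) : Q] = 4 (equivalently, Q(γ) = Q(√74, √238))

Obviously Q(γ) ⊆ Q(√74, √238), and [Q(√74, √238):Q] = 4 (since 74, 238 are distinct squarefree integers > 1 with 17612 not a perfect square). To show equality we compute the minimal polynomial of γ. From γ = √74 + √238: γ^2 = 74 + 2√(17612) + 238 = 312 + 2√(17612), so γ^2 - 312 = 2√(17612); squaring, (γ^2 - 312)^2 = 4·17612, i.e. γ^4 - 624γ^2 + 97344 - 70448 = 0, i.e. γ^4 - 624γ^2 + 26896 = 0. So γ is a root of x^4 - 624x^2 + 26896. This polynomial is irreducible over Q: it has no rational root (each ±√74 ± √238 is irrational), and any factorization into two quadratics over Q would force √(17612) ∈ Q (pairing opposite roots) or √74, √238 ∈ Q (other pairings), all impossible. Hence [Q(γ):Q] = 4 = [Q(√74, √238):Q], so Q(γ) = Q(√74, √238).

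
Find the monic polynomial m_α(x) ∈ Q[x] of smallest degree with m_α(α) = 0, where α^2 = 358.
m_α(x) = x^2 - 358

α satisfies α^2 - 358 = 0, so x^2 - 358 annihilates α. Since d = 358 is squarefree and ≠ 1, it is not a perfect square in Q, so x^2 - 358 has no rational root and is therefore irreducible over Q (a degree-2 polynomial over a field is irreducible iff it has no root). Hence m_α(x) = x^2 - 358.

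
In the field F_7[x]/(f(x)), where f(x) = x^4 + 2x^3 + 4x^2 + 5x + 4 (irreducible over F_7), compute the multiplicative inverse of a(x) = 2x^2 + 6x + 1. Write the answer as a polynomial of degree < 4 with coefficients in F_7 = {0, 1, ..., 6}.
a(x)^(-1) ≡ 4x^2 + 3x + 5 (mod f(x))

Since f is irreducible over F_7, F_7[x]/(f) is a field and a(x) ≠ 0 has an inverse. Apply the extended Euclidean algorithm to f(x) and a(x) in F_7[x]: f(x) = (4x^2 + 3x + 5)·a(x) + (6). The last nonzero remainder is the constant 6 = gcd(f, a) in F_7. Back-substituting through the division chain expresses 6 = s(x)·a(x) + t(x)·f(x) with s(x) ≡ 3x^2 + 4x + 2 (mod f), so (3x^2 + 4x + 2)·a(x) ≡ 6 (mod f). Multiplying by 6^(-1) ≡ 6 in F_7 gives a(x)^(-1) ≡ 6·(3x^2 + 4x + 2) ≡ 4x^2 + 3x + 5 (mod f). Check: (2x^2 + 6x + 1)·(4x^2 + 3x + 5) = x^4 + 2x^3 + 4x^2 + 5x + 5 ≡ 1 (mod x^4 + 2x^3 + 4x^2 + 5x + 4).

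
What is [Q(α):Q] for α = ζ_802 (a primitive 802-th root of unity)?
[Q(α):Q] = 400

The minimal polynomial of ζ_802 over Q is the 802-th cyclotomic polynomial Φ_802(x), which is irreducible over Q and has degree φ(802) = 400. Hence [Q(α):Q] = φ(802) = 400.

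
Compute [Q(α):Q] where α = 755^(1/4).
[Q(α):Q] = 4

α is a root of x^4 - 755. By Eisenstein's criterion at the prime p = 5 (which divides the constant term 755 but p^2 = 25 does not, since 755 is squarefree), x^4 - 755 is irreducible over Q. Hence [Q(α):Q] = 4.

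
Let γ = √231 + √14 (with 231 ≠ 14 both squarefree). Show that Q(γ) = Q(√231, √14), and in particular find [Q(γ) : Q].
[Q(γ) : Q] = 4 (equivalently, Q(γ) = Q(√231, √14))

Obviously Q(γ) ⊆ Q(√231, √14), and [Q(√231, √14):Q] = 4 (since 231, 14 are distinct squarefree integers > 1 with 3234 not a perfect square). To show equality we compute the minimal polynomial of γ. From γ = √231 + √14: γ^2 = 231 + 2√(3234) + 14 = 245 + 2√(3234), so γ^2 - 245 = 2√(3234); squaring, (γ^2 - 245)^2 = 4·3234, i.e. γ^4 - 490γ^2 + 60025 - 12936 = 0, i.e. γ^4 - 490γ^2 + 47089 = 0. So γ is a root of x^4 - 490x^2 + 47089. This polynomial is irreducible over Q: it has no rational root (each ±√231 ± √14 is irrational), and any factorization into two quadratics over Q would force √(3234) ∈ Q (pairing opposite roots) or √231, √14 ∈ Q (other pairings), all impossible. Hence [Q(γ):Q] = 4 = [Q(√231, √14):Q], so Q(γ) = Q(√231, √14).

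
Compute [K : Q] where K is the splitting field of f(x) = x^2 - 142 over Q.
[K : Q] = 2

f(x) = x^2 - 142 factors as (x - √142)(x + √142). The splitting field is K = Q(√142). Since 142 is squarefree and > 1, it is not a perfect square, so x^2 - 142 is irreducible over Q and [Q(√142) : Q] = 2. Hence [K : Q] = 2.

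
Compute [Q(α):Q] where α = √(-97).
[Q(α):Q] = 2

[Q(α):Q] equals the degree of the minimal polynomial of α. Here α^2 = -97 and x^2 + 97 is irreducible (d = -97 is squarefree, ≠ 1, hence not a square), so deg(m_α) = 2. Thus [Q(α):Q] = 2.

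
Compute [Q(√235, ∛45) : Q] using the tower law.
[Q(√235, ∛45) : Q] = 6

Let L = Q(√235, ∛45). Since Q(√235) ⊂ L and [Q(√235):Q] = 2, the tower law gives 2 | [L:Q]. Likewise Q(∛45) ⊂ L with [Q(∛45):Q] = 3 (because 45 is not a perfect cube), so 3 | [L:Q]. As gcd(2,3) = 1, [L:Q] is divisible by 6. Conversely L is generated over Q by √235 and ∛45, so [L:Q] ≤ 2·3 = 6. Therefore [Q(√235, ∛45) : Q] = 6.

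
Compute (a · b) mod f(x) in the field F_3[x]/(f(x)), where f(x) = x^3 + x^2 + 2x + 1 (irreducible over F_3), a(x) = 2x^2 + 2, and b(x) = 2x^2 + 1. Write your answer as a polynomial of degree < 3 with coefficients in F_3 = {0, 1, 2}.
a · b ≡ 2x^2 + x (mod f(x))

Multiply in F_3[x]: a(x)·b(x) = (2x^2 + 2)·(2x^2 + 1) = x^4 + 2. This has degree ≥ 3, so divide by f(x) over F_3: x^4 + 2 = (x + 2)·(x^3 + x^2 + 2x + 1) + (2x^2 + x). Hence a·b ≡ 2x^2 + x (mod f). (F_3[x]/(f) is a field with 3^3 = 27 elements since f is irreducible of degree 3.)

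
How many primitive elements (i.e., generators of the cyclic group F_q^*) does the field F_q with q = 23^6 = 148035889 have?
There are φ(148035888) = 35043840 primitive elements

F_q^* is cyclic of order q - 1 = 148035888. A cyclic group of order m has exactly φ(m) generators. Here m = 148035888 = 2^4 · 3^2 · 7 · 11 · 13^2 · 79, so the number of primitive elements is φ(148035888) = 35043840.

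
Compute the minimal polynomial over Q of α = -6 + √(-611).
m_α(x) = x^2 + 12x + 647

From α + 6 = √(-611), squaring gives (α + 6)^2 = -611, i.e. α^2 + 12α + 36 = -611, so α^2 + 12α + 647 = 0. The discriminant of x^2 + 12x + 647 is (12)^2 - 4·(647) = 144 - 2588 = -2444, and 4·(-611) is not a perfect square in Q since -611 is squarefree and ≠ 1. Hence x^2 + 12x + 647 is irreducible over Q and is the minimal polynomial of α.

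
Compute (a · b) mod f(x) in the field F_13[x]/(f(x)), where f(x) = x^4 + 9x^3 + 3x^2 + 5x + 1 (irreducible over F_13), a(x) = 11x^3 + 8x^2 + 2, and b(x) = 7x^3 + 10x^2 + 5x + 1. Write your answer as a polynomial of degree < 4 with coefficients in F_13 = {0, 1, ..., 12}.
a · b ≡ 11x^3 + 7x^2 + 9 (mod f(x))

Multiply in F_13[x]: a(x)·b(x) = (11x^3 + 8x^2 + 2)·(7x^3 + 10x^2 + 5x + 1) = 12x^6 + 10x^5 + 5x^4 + 2x^2 + 10x + 2. This has degree ≥ 4, so divide by f(x) over F_13: 12x^6 + 10x^5 + 5x^4 + 2x^2 + 10x + 2 = (12x^2 + 6x + 6)·(x^4 + 9x^3 + 3x^2 + 5x + 1) + (11x^3 + 7x^2 + 9). Hence a·b ≡ 11x^3 + 7x^2 + 9 (mod f). (F_13[x]/(f) is a field with 13^4 = 28561 elements since f is irreducible of degree 4.)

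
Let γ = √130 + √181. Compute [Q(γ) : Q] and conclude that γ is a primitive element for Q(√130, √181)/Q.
[Q(γ) : Q] = 4 (equivalently, Q(γ) = Q(√130, √181))

Obviously Q(γ) ⊆ Q(√130, √181), and [Q(√130, √181):Q] = 4 (since 130, 181 are distinct squarefree integers > 1 with 23530 not a perfect square). To show equality we compute the minimal polynomial of γ. From γ = √130 + √181: γ^2 = 130 + 2√(23530) + 181 = 311 + 2√(23530), so γ^2 - 311 = 2√(23530); squaring, (γ^2 - 311)^2 = 4·23530, i.e. γ^4 - 622γ^2 + 96721 - 94120 = 0, i.e. γ^4 - 622γ^2 + 2601 = 0. So γ is a root of x^4 - 622x^2 + 2601. This polynomial is irreducible over Q: it has no rational root (each ±√130 ± √181 is irrational), and any factorization into two quadratics over Q would force √(23530) ∈ Q (pairing opposite roots) or √130, √181 ∈ Q (other pairings), all impossible. Hence [Q(γ):Q] = 4 = [Q(√130, √181):Q], so Q(γ) = Q(√130, √181).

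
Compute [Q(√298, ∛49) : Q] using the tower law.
[Q(√298, ∛49) : Q] = 6

Let L = Q(√298, ∛49). Since Q(√298) ⊂ L and [Q(√298):Q] = 2, the tower law gives 2 | [L:Q]. Likewise Q(∛49) ⊂ L with [Q(∛49):Q] = 3 (because 49 is not a perfect cube), so 3 | [L:Q]. As gcd(2,3) = 1, [L:Q] is divisible by 6. Conversely L is generated over Q by √298 and ∛49, so [L:Q] ≤ 2·3 = 6. Therefore [Q(√298, ∛49) : Q] = 6.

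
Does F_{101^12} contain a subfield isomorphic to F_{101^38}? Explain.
No: F_{101^38} is not a subfield of F_{101^12}

F_{p^m} embeds in F_{p^n} iff m | n. Here 38 ∤ 12 (since 12 = 0·38 + 12 with remainder 12 ≠ 0), so F_{101^38} is not a subfield of F_{101^12}. Equivalently: if it were, the tower law would give 38 = [F_{101^38}:F_101] dividing [F_{101^12}:F_101] = 12, contradiction.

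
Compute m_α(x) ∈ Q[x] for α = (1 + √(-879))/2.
m_α(x) = x^2 - x + 220

From 2α - 1 = √(-879), squaring gives (2α - 1)^2 = -879, i.e. 4α^2 - 4α + 1 = -879, so α^2 - α + (1 + 879)/4 = 0. Since -879 ≡ 1 (mod 4), (1 + 879)/4 = 220 ∈ Z. The polynomial x^2 - x + 220 has discriminant 1 - 4·(220) = -879, which is not a perfect square in Q (d = -879 is squarefree and ≠ 1), so x^2 - x + 220 is irreducible over Q. It is the minimal polynomial of α.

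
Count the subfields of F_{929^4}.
F_{929^4} has 3 subfields

The subfields of F_{p^n} are exactly the fields F_{p^d} for d | n (each is the fixed field of the unique index-d subgroup of Gal(F_{p^n}/F_p) ≅ Z/nZ). The divisors of n = 4 are {1, 2, 4}, giving 3 subfields: F_{929^1}, F_{929^2}, F_{929^4}.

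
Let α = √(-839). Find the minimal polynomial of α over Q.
m_α(x) = x^2 + 839

α satisfies α^2 + 839 = 0, so x^2 + 839 annihilates α. Since d = -839 is squarefree and ≠ 1, it is not a perfect square in Q, so x^2 + 839 has no rational root and is therefore irreducible over Q (a degree-2 polynomial over a field is irreducible iff it has no root). Hence m_α(x) = x^2 + 839.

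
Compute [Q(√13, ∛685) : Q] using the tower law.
[Q(√13, ∛685) : Q] = 6

Let L = Q(√13, ∛685). Since Q(√13) ⊂ L and [Q(√13):Q] = 2, the tower law gives 2 | [L:Q]. Likewise Q(∛685) ⊂ L with [Q(∛685):Q] = 3 (because 685 is not a perfect cube), so 3 | [L:Q]. As gcd(2,3) = 1, [L:Q] is divisible by 6. Conversely L is generated over Q by √13 and ∛685, so [L:Q] ≤ 2·3 = 6. Therefore [Q(√13, ∛685) : Q] = 6.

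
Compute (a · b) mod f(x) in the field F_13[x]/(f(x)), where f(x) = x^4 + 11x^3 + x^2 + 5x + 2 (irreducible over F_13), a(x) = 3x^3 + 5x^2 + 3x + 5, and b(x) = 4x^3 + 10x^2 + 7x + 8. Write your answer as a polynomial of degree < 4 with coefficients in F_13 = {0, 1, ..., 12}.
a · b ≡ 10x^3 + 5x^2 + 12x + 5 (mod f(x))

Multiply in F_13[x]: a(x)·b(x) = (3x^3 + 5x^2 + 3x + 5)·(4x^3 + 10x^2 + 7x + 8) = 12x^6 + 11x^5 + 5x^4 + 5x^3 + 7x^2 + 7x + 1. This has degree ≥ 4, so divide by f(x) over F_13: 12x^6 + 11x^5 + 5x^4 + 5x^3 + 7x^2 + 7x + 1 = (12x^2 + 9x + 11)·(x^4 + 11x^3 + x^2 + 5x + 2) + (10x^3 + 5x^2 + 12x + 5). Hence a·b ≡ 10x^3 + 5x^2 + 12x + 5 (mod f). (F_13[x]/(f) is a field with 13^4 = 28561 elements since f is irreducible of degree 4.)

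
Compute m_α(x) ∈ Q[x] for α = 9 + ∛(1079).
m_α(x) = x^3 - 27x^2 + 243x - 1808

Set β = α - 9 = ∛(1079), so β^3 = 1079. Then (α - 9)^3 - 1079 = 0, i.e. α is a root of g(x) = (x - 9)^3 - 1079 = x^3 - 27x^2 + 243x - 1808. Since g(x) = h(x - 9) where h(x) = x^3 - 1079, and h is irreducible over Q (because 1079 is not a perfect cube, so h has no rational root, and a monic cubic with no rational root is irreducible), g is also irreducible (irreducibility is preserved under the substitution x → x - 9). Hence m_α(x) = x^3 - 27x^2 + 243x - 1808.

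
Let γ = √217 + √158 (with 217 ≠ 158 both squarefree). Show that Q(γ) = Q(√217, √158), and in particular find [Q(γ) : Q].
[Q(γ) : Q] = 4 (equivalently, Q(γ) = Q(√217, √158))

Obviously Q(γ) ⊆ Q(√217, √158), and [Q(√217, √158):Q] = 4 (since 217, 158 are distinct squarefree integers > 1 with 34286 not a perfect square). To show equality we compute the minimal polynomial of γ. From γ = √217 + √158: γ^2 = 217 + 2√(34286) + 158 = 375 + 2√(34286), so γ^2 - 375 = 2√(34286); squaring, (γ^2 - 375)^2 = 4·34286, i.e. γ^4 - 750γ^2 + 140625 - 137144 = 0, i.e. γ^4 - 750γ^2 + 3481 = 0. So γ is a root of x^4 - 750x^2 + 3481. This polynomial is irreducible over Q: it has no rational root (each ±√217 ± √158 is irrational), and any factorization into two quadratics over Q would force √(34286) ∈ Q (pairing opposite roots) or √217, √158 ∈ Q (other pairings), all impossible. Hence [Q(γ):Q] = 4 = [Q(√217, √158):Q], so Q(γ) = Q(√217, √158).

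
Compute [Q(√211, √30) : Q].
[Q(√211, √30) : Q] = 4

[Q(√211):Q] = 2 (min poly x^2 - 211, irreducible since 211 is squarefree > 1). For the top step, suppose √30 ∈ Q(√211), say √30 = c + d√211 with c, d ∈ Q. Squaring: 30 = c^2 + 211d^2 + 2cd√211. Since √211 ∉ Q this forces 2cd = 0. If d = 0 then √30 = c ∈ Q, contradicting 30 squarefree > 1. If c = 0 then 30 = 211d^2, so 211·30 = (211d)^2 is a perfect square in Q — but 211·30 = 6330 is not a perfect square (since 211 and 30 are distinct squarefree integers). Contradiction. Hence √30 ∉ Q(√211), so x^2 - 30 stays irreducible over Q(√211) and [Q(√211, √30) : Q(√211)] = 2. By the tower law, [Q(√211, √30) : Q] = 2 · 2 = 4.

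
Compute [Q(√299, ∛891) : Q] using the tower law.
[Q(√299, ∛891) : Q] = 6

Let L = Q(√299, ∛891). Since Q(√299) ⊂ L and [Q(√299):Q] = 2, the tower law gives 2 | [L:Q]. Likewise Q(∛891) ⊂ L with [Q(∛891):Q] = 3 (because 891 is not a perfect cube), so 3 | [L:Q]. As gcd(2,3) = 1, [L:Q] is divisible by 6. Conversely L is generated over Q by √299 and ∛891, so [L:Q] ≤ 2·3 = 6. Therefore [Q(√299, ∛891) : Q] = 6.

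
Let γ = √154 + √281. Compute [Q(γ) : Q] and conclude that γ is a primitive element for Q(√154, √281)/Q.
[Q(γ) : Q] = 4 (equivalently, Q(γ) = Q(√154, √281))

Obviously Q(γ) ⊆ Q(√154, √281), and [Q(√154, √281):Q] = 4 (since 154, 281 are distinct squarefree integers > 1 with 43274 not a perfect square). To show equality we compute the minimal polynomial of γ. From γ = √154 + √281: γ^2 = 154 + 2√(43274) + 281 = 435 + 2√(43274), so γ^2 - 435 = 2√(43274); squaring, (γ^2 - 435)^2 = 4·43274, i.e. γ^4 - 870γ^2 + 189225 - 173096 = 0, i.e. γ^4 - 870γ^2 + 16129 = 0. So γ is a root of x^4 - 870x^2 + 16129. This polynomial is irreducible over Q: it has no rational root (each ±√154 ± √281 is irrational), and any factorization into two quadratics over Q would force √(43274) ∈ Q (pairing opposite roots) or √154, √281 ∈ Q (other pairings), all impossible. Hence [Q(γ):Q] = 4 = [Q(√154, √281):Q], so Q(γ) = Q(√154, √281).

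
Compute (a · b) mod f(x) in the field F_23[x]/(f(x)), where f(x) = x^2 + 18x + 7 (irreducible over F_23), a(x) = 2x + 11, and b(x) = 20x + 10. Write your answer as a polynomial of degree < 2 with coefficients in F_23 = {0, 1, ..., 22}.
a · b ≡ 3x + 14 (mod f(x))

Multiply in F_23[x]: a(x)·b(x) = (2x + 11)·(20x + 10) = 17x^2 + 10x + 18. This has degree ≥ 2, so divide by f(x) over F_23: 17x^2 + 10x + 18 = (17)·(x^2 + 18x + 7) + (3x + 14). Hence a·b ≡ 3x + 14 (mod f). (F_23[x]/(f) is a field with 23^2 = 529 elements since f is irreducible of degree 2.)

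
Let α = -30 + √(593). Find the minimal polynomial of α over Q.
m_α(x) = x^2 + 60x + 307

From α + 30 = √(593), squaring gives (α + 30)^2 = 593, i.e. α^2 + 60α + 900 = 593, so α^2 + 60α + 307 = 0. The discriminant of x^2 + 60x + 307 is (60)^2 - 4·(307) = 3600 - 1228 = 2372, and 4·(593) is not a perfect square in Q since 593 is squarefree and ≠ 1. Hence x^2 + 60x + 307 is irreducible over Q and is the minimal polynomial of α.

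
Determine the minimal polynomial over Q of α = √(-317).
m_α(x) = x^2 + 317

α satisfies α^2 + 317 = 0, so x^2 + 317 annihilates α. Since d = -317 is squarefree and ≠ 1, it is not a perfect square in Q, so x^2 + 317 has no rational root and is therefore irreducible over Q (a degree-2 polynomial over a field is irreducible iff it has no root). Hence m_α(x) = x^2 + 317.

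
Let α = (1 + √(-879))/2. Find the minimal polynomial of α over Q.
m_α(x) = x^2 - x + 220

From 2α - 1 = √(-879), squaring gives (2α - 1)^2 = -879, i.e. 4α^2 - 4α + 1 = -879, so α^2 - α + (1 + 879)/4 = 0. Since -879 ≡ 1 (mod 4), (1 + 879)/4 = 220 ∈ Z. The polynomial x^2 - x + 220 has discriminant 1 - 4·(220) = -879, which is not a perfect square in Q (d = -879 is squarefree and ≠ 1), so x^2 - x + 220 is irreducible over Q. It is the minimal polynomial of α.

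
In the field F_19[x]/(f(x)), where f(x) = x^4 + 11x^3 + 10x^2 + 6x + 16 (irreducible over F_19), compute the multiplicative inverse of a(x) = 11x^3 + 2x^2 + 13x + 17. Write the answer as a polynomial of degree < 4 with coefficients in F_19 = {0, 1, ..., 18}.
a(x)^(-1) ≡ 5x^3 + 10x^2 + 15x + 9 (mod f(x))

Since f is irreducible over F_19, F_19[x]/(f) is a field and a(x) ≠ 0 has an inverse. Apply the extended Euclidean algorithm to f(x) and a(x) in F_19[x]: f(x) = (7x + 17)·a(x) + (18x^2 + 8x + 12);  a(x) = (8x + 5)·(18x^2 + 8x + 12) + (10x + 14);  (18x^2 + 8x + 12) = (17x + 15)·(10x + 14) + (11). The last nonzero remainder is the constant 11 = gcd(f, a) in F_19. Back-substituting through the division chain expresses 11 = s(x)·a(x) + t(x)·f(x) with s(x) ≡ 17x^3 + 15x^2 + 13x + 4 (mod f), so (17x^3 + 15x^2 + 13x + 4)·a(x) ≡ 11 (mod f). Multiplying by 11^(-1) ≡ 7 in F_19 gives a(x)^(-1) ≡ 7·(17x^3 + 15x^2 + 13x + 4) ≡ 5x^3 + 10x^2 + 15x + 9 (mod f). Check: (11x^3 + 2x^2 + 13x + 17)·(5x^3 + 10x^2 + 15x + 9) = 17x^6 + 6x^5 + 3x^4 + 2x^3 + 3x^2 + 11x + 1 ≡ 1 (mod x^4 + 11x^3 + 10x^2 + 6x + 16).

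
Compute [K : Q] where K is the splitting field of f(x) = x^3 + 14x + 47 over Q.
[K : Q] = 6

By the rational root test, any rational root of the monic integer polynomial f(x) = x^3 + 14x + 47 must be an integer dividing the constant term 47, i.e. one of ±{1, 47}. Evaluating: f(1) = 62, f(-1) = 32, f(47) = 104528, f(-47) = -104434; none is 0, so f has no rational root and is therefore irreducible over Q (a cubic with no linear factor over a field is irreducible). For an irreducible cubic, the Galois group is A_3 or S_3 according as the discriminant disc(f) = -4a^3 - 27b^2 = -4·(14)^3 - 27·(47)^2 = -70619 is or is not a square in Q. Here disc(f) = -70619 is not a perfect square in Q, so the Galois group of f over Q is not contained in A_3 and must be all of S_3. The splitting field has degree |S_3| = 6 over Q, so [K : Q] = 6.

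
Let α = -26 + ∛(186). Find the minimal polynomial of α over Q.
m_α(x) = x^3 + 78x^2 + 2028x + 17390

Set β = α + 26 = ∛(186), so β^3 = 186. Then (α + 26)^3 - 186 = 0, i.e. α is a root of g(x) = (x + 26)^3 - 186 = x^3 + 78x^2 + 2028x + 17390. Since g(x) = h(x + 26) where h(x) = x^3 - 186, and h is irreducible over Q (because 186 is not a perfect cube, so h has no rational root, and a monic cubic with no rational root is irreducible), g is also irreducible (irreducibility is preserved under the substitution x → x + 26). Hence m_α(x) = x^3 + 78x^2 + 2028x + 17390.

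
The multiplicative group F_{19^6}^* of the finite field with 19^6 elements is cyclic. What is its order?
|F_{19^6}^*| = 47045880

F_{19^6} has 19^6 = 47045881 elements; its multiplicative group consists of all nonzero elements, so |F_{19^6}^*| = 47045881 - 1 = 47045880. (It is cyclic since any finite subgroup of the multiplicative group of a field is cyclic.)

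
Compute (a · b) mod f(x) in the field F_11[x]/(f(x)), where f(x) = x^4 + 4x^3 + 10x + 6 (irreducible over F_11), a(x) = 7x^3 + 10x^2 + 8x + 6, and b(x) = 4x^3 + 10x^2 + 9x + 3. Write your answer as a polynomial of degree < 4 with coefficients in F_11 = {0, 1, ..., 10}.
a · b ≡ 3x^3 + 3x^2 + 7x + 10 (mod f(x))

Multiply in F_11[x]: a(x)·b(x) = (7x^3 + 10x^2 + 8x + 6)·(4x^3 + 10x^2 + 9x + 3) = 6x^6 + 8x^4 + 6x^3 + 8x^2 + x + 7. This has degree ≥ 4, so divide by f(x) over F_11: 6x^6 + 8x^4 + 6x^3 + 8x^2 + x + 7 = (6x^2 + 9x + 5)·(x^4 + 4x^3 + 10x + 6) + (3x^3 + 3x^2 + 7x + 10). Hence a·b ≡ 3x^3 + 3x^2 + 7x + 10 (mod f). (F_11[x]/(f) is a field with 11^4 = 14641 elements since f is irreducible of degree 4.)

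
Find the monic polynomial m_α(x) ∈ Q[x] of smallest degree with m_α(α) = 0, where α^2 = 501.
m_α(x) = x^2 - 501

α satisfies α^2 - 501 = 0, so x^2 - 501 annihilates α. Since d = 501 is squarefree and ≠ 1, it is not a perfect square in Q, so x^2 - 501 has no rational root and is therefore irreducible over Q (a degree-2 polynomial over a field is irreducible iff it has no root). Hence m_α(x) = x^2 - 501.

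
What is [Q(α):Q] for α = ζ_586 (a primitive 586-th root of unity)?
[Q(α):Q] = 292

The minimal polynomial of ζ_586 over Q is the 586-th cyclotomic polynomial Φ_586(x), which is irreducible over Q and has degree φ(586) = 292. Hence [Q(α):Q] = φ(586) = 292.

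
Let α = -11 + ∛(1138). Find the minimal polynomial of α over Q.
m_α(x) = x^3 + 33x^2 + 363x + 193

Set β = α + 11 = ∛(1138), so β^3 = 1138. Then (α + 11)^3 - 1138 = 0, i.e. α is a root of g(x) = (x + 11)^3 - 1138 = x^3 + 33x^2 + 363x + 193. Since g(x) = h(x + 11) where h(x) = x^3 - 1138, and h is irreducible over Q (because 1138 is not a perfect cube, so h has no rational root, and a monic cubic with no rational root is irreducible), g is also irreducible (irreducibility is preserved under the substitution x → x + 11). Hence m_α(x) = x^3 + 33x^2 + 363x + 193.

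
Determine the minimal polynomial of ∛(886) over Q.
m_α(x) = x^3 - 886

α satisfies α^3 = 886, so x^3 - 886 annihilates α. By the rational root test, a rational root p/q (in lowest terms) of x^3 - 886 would satisfy p^3 = 886 q^3, forcing q = 1 and p^3 = 886; but 886 is not a perfect cube, contradiction. A monic cubic over Q with no rational root is irreducible (any nontrivial factorization would include a linear factor). Hence x^3 - 886 is the minimal polynomial of α, and in particular [Q(α):Q] = 3.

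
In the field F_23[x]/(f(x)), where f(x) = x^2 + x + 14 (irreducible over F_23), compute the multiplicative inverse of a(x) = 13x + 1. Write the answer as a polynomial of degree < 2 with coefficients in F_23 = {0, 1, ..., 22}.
a(x)^(-1) ≡ 7x + 10 (mod f(x))

Since f is irreducible over F_23, F_23[x]/(f) is a field and a(x) ≠ 0 has an inverse. Apply the extended Euclidean algorithm to f(x) and a(x) in F_23[x]: f(x) = (16x + 13)·a(x) + (1). The last nonzero remainder is the constant 1 = gcd(f, a) in F_23. Back-substituting through the division chain expresses 1 = s(x)·a(x) + t(x)·f(x) with s(x) ≡ 7x + 10 (mod f), so a(x)^(-1) ≡ s(x) = 7x + 10 (mod f). Check: (13x + 1)·(7x + 10) = 22x^2 + 22x + 10 ≡ 1 (mod x^2 + x + 14).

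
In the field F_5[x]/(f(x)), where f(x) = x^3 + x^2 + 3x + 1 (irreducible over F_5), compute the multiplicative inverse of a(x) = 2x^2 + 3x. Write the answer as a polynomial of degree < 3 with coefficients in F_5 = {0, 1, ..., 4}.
a(x)^(-1) ≡ 2x + 4 (mod f(x))

Since f is irreducible over F_5, F_5[x]/(f) is a field and a(x) ≠ 0 has an inverse. Apply the extended Euclidean algorithm to f(x) and a(x) in F_5[x]: f(x) = (3x + 1)·a(x) + (1). The last nonzero remainder is the constant 1 = gcd(f, a) in F_5. Back-substituting through the division chain expresses 1 = s(x)·a(x) + t(x)·f(x) with s(x) ≡ 2x + 4 (mod f), so a(x)^(-1) ≡ s(x) = 2x + 4 (mod f). Check: (2x^2 + 3x)·(2x + 4) = 4x^3 + 4x^2 + 2x ≡ 1 (mod x^3 + x^2 + 3x + 1).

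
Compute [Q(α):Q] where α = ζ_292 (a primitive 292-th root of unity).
[Q(α):Q] = 144

The minimal polynomial of ζ_292 over Q is the 292-th cyclotomic polynomial Φ_292(x), which is irreducible over Q and has degree φ(292) = 144. Hence [Q(α):Q] = φ(292) = 144.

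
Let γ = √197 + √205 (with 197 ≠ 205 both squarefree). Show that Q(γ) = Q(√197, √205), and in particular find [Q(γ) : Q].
[Q(γ) : Q] = 4 (equivalently, Q(γ) = Q(√197, √205))

Obviously Q(γ) ⊆ Q(√197, √205), and [Q(√197, √205):Q] = 4 (since 197, 205 are distinct squarefree integers > 1 with 40385 not a perfect square). To show equality we compute the minimal polynomial of γ. From γ = √197 + √205: γ^2 = 197 + 2√(40385) + 205 = 402 + 2√(40385), so γ^2 - 402 = 2√(40385); squaring, (γ^2 - 402)^2 = 4·40385, i.e. γ^4 - 804γ^2 + 161604 - 161540 = 0, i.e. γ^4 - 804γ^2 + 64 = 0. So γ is a root of x^4 - 804x^2 + 64. This polynomial is irreducible over Q: it has no rational root (each ±√197 ± √205 is irrational), and any factorization into two quadratics over Q would force √(40385) ∈ Q (pairing opposite roots) or √197, √205 ∈ Q (other pairings), all impossible. Hence [Q(γ):Q] = 4 = [Q(√197, √205):Q], so Q(γ) = Q(√197, √205).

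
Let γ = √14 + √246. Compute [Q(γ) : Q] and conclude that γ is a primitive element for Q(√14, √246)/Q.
[Q(γ) : Q] = 4 (equivalently, Q(γ) = Q(√14, √246))

Obviously Q(γ) ⊆ Q(√14, √246), and [Q(√14, √246):Q] = 4 (since 14, 246 are distinct squarefree integers > 1 with 3444 not a perfect square). To show equality we compute the minimal polynomial of γ. From γ = √14 + √246: γ^2 = 14 + 2√(3444) + 246 = 260 + 2√(3444), so γ^2 - 260 = 2√(3444); squaring, (γ^2 - 260)^2 = 4·3444, i.e. γ^4 - 520γ^2 + 67600 - 13776 = 0, i.e. γ^4 - 520γ^2 + 53824 = 0. So γ is a root of x^4 - 520x^2 + 53824. This polynomial is irreducible over Q: it has no rational root (each ±√14 ± √246 is irrational), and any factorization into two quadratics over Q would force √(3444) ∈ Q (pairing opposite roots) or √14, √246 ∈ Q (other pairings), all impossible. Hence [Q(γ):Q] = 4 = [Q(√14, √246):Q], so Q(γ) = Q(√14, √246).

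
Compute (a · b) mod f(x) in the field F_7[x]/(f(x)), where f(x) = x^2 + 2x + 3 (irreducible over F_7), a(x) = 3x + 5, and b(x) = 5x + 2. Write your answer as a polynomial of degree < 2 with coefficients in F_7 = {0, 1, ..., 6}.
a · b ≡ x (mod f(x))

Multiply in F_7[x]: a(x)·b(x) = (3x + 5)·(5x + 2) = x^2 + 3x + 3. This has degree ≥ 2, so divide by f(x) over F_7: x^2 + 3x + 3 = (1)·(x^2 + 2x + 3) + (x). Hence a·b ≡ x (mod f). (F_7[x]/(f) is a field with 7^2 = 49 elements since f is irreducible of degree 2.)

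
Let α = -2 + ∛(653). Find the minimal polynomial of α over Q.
m_α(x) = x^3 + 6x^2 + 12x - 645

Set β = α + 2 = ∛(653), so β^3 = 653. Then (α + 2)^3 - 653 = 0, i.e. α is a root of g(x) = (x + 2)^3 - 653 = x^3 + 6x^2 + 12x - 645. Since g(x) = h(x + 2) where h(x) = x^3 - 653, and h is irreducible over Q (because 653 is not a perfect cube, so h has no rational root, and a monic cubic with no rational root is irreducible), g is also irreducible (irreducibility is preserved under the substitution x → x + 2). Hence m_α(x) = x^3 + 6x^2 + 12x - 645.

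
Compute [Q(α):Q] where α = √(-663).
[Q(α):Q] = 2

[Q(α):Q] equals the degree of the minimal polynomial of α. Here α^2 = -663 and x^2 + 663 is irreducible (d = -663 is squarefree, ≠ 1, hence not a square), so deg(m_α) = 2. Thus [Q(α):Q] = 2.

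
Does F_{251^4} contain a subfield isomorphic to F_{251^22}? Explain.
No: F_{251^22} is not a subfield of F_{251^4}

F_{p^m} embeds in F_{p^n} iff m | n. Here 22 ∤ 4 (since 4 = 0·22 + 4 with remainder 4 ≠ 0), so F_{251^22} is not a subfield of F_{251^4}. Equivalently: if it were, the tower law would give 22 = [F_{251^22}:F_251] dividing [F_{251^4}:F_251] = 4, contradiction.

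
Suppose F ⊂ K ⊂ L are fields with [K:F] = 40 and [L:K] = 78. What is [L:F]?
[L:F] = 3120

The tower law says that for any tower of field extensions F ⊂ K ⊂ L with finite degrees, [L:F] = [L:K] · [K:F]. Here this gives [L:F] = 78 · 40 = 3120.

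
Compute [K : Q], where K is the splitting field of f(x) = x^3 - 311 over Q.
[K : Q] = 6

The roots of x^3 - 311 are ∛311, ω∛311, ω^2∛311 where ω = e^(2πi/3) is a primitive cube root of unity, so K = Q(∛311, ω). Now [Q(∛311):Q] = 3 (since 311 is not a perfect cube, x^3 - 311 is irreducible) and [Q(ω):Q] = 2. Both 2 and 3 divide [K:Q], and [K:Q] ≤ 3·2 = 6, so [K:Q] = 6. (Equivalently: Q(∛311) ⊂ R but ω ∉ R, so [K : Q(∛311)] = 2.)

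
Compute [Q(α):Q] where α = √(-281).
[Q(α):Q] = 2

[Q(α):Q] equals the degree of the minimal polynomial of α. Here α^2 = -281 and x^2 + 281 is irreducible (d = -281 is squarefree, ≠ 1, hence not a square), so deg(m_α) = 2. Thus [Q(α):Q] = 2.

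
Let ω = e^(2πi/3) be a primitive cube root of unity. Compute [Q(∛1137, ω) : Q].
[Q(∛1137, ω) : Q] = 6

[Q(∛1137):Q] = 3 (min poly x^3 - 1137, irreducible since 1137 is not a perfect cube). [Q(ω):Q] = 2 (min poly x^2 + x + 1). Since Q(∛1137) ⊂ R and ω ∉ R, we have ω ∉ Q(∛1137), so x^2 + x + 1 remains irreducible over Q(∛1137) and [Q(∛1137, ω) : Q(∛1137)] = 2. By the tower law, [Q(∛1137, ω) : Q] = 3 · 2 = 6. (In fact Q(∛1137, ω) is the splitting field of x^3 - 1137 over Q.)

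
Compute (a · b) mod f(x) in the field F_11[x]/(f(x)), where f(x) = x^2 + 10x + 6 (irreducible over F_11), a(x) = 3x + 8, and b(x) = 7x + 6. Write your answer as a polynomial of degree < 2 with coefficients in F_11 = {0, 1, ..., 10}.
a · b ≡ 7x + 10 (mod f(x))

Multiply in F_11[x]: a(x)·b(x) = (3x + 8)·(7x + 6) = 10x^2 + 8x + 4. This has degree ≥ 2, so divide by f(x) over F_11: 10x^2 + 8x + 4 = (10)·(x^2 + 10x + 6) + (7x + 10). Hence a·b ≡ 7x + 10 (mod f). (F_11[x]/(f) is a field with 11^2 = 121 elements since f is irreducible of degree 2.)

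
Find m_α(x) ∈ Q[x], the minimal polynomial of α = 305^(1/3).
m_α(x) = x^3 - 305

α satisfies α^3 = 305, so x^3 - 305 annihilates α. By the rational root test, a rational root p/q (in lowest terms) of x^3 - 305 would satisfy p^3 = 305 q^3, forcing q = 1 and p^3 = 305; but 305 is not a perfect cube, contradiction. A monic cubic over Q with no rational root is irreducible (any nontrivial factorization would include a linear factor). Hence x^3 - 305 is the minimal polynomial of α, and in particular [Q(α):Q] = 3.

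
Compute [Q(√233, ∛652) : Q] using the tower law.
[Q(√233, ∛652) : Q] = 6

Let L = Q(√233, ∛652). Since Q(√233) ⊂ L and [Q(√233):Q] = 2, the tower law gives 2 | [L:Q]. Likewise Q(∛652) ⊂ L with [Q(∛652):Q] = 3 (because 652 is not a perfect cube), so 3 | [L:Q]. As gcd(2,3) = 1, [L:Q] is divisible by 6. Conversely L is generated over Q by √233 and ∛652, so [L:Q] ≤ 2·3 = 6. Therefore [Q(√233, ∛652) : Q] = 6.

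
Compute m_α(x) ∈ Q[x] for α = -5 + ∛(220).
m_α(x) = x^3 + 15x^2 + 75x - 95

Set β = α + 5 = ∛(220), so β^3 = 220. Then (α + 5)^3 - 220 = 0, i.e. α is a root of g(x) = (x + 5)^3 - 220 = x^3 + 15x^2 + 75x - 95. Since g(x) = h(x + 5) where h(x) = x^3 - 220, and h is irreducible over Q (because 220 is not a perfect cube, so h has no rational root, and a monic cubic with no rational root is irreducible), g is also irreducible (irreducibility is preserved under the substitution x → x + 5). Hence m_α(x) = x^3 + 15x^2 + 75x - 95.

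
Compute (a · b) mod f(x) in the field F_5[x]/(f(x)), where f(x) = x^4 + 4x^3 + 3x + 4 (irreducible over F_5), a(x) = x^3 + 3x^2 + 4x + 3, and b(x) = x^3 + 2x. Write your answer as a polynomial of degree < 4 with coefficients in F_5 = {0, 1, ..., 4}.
a · b ≡ x^3 + 2x^2 (mod f(x))

Multiply in F_5[x]: a(x)·b(x) = (x^3 + 3x^2 + 4x + 3)·(x^3 + 2x) = x^6 + 3x^5 + x^4 + 4x^3 + 3x^2 + x. This has degree ≥ 4, so divide by f(x) over F_5: x^6 + 3x^5 + x^4 + 4x^3 + 3x^2 + x = (x^2 + 4x)·(x^4 + 4x^3 + 3x + 4) + (x^3 + 2x^2). Hence a·b ≡ x^3 + 2x^2 (mod f). (F_5[x]/(f) is a field with 5^4 = 625 elements since f is irreducible of degree 4.)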